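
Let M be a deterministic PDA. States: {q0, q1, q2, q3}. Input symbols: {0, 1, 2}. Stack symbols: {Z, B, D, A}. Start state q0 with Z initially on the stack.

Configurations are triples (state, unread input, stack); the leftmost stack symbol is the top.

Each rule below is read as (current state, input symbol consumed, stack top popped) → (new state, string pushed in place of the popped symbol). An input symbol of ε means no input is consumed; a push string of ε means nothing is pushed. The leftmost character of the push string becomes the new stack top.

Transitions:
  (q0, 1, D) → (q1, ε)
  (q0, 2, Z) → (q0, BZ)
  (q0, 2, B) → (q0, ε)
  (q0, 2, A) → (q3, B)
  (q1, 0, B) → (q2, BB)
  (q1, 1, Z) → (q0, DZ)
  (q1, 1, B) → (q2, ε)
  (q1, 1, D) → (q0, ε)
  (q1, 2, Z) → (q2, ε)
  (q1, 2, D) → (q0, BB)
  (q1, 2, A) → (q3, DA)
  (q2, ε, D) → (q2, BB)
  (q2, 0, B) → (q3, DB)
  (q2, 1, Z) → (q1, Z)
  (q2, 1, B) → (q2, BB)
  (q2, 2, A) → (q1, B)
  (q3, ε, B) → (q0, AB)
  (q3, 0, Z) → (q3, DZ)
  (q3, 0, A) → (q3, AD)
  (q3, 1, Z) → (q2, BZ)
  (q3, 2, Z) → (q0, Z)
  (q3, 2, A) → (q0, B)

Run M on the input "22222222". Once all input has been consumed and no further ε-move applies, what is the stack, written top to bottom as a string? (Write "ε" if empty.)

(q0, 22222222, Z) ⊢ (q0, 2222222, BZ) ⊢ (q0, 222222, Z) ⊢ (q0, 22222, BZ) ⊢ (q0, 2222, Z) ⊢ (q0, 222, BZ) ⊢ (q0, 22, Z) ⊢ (q0, 2, BZ) ⊢ (q0, ε, Z)
All input consumed in state q0 with stack Z.

Z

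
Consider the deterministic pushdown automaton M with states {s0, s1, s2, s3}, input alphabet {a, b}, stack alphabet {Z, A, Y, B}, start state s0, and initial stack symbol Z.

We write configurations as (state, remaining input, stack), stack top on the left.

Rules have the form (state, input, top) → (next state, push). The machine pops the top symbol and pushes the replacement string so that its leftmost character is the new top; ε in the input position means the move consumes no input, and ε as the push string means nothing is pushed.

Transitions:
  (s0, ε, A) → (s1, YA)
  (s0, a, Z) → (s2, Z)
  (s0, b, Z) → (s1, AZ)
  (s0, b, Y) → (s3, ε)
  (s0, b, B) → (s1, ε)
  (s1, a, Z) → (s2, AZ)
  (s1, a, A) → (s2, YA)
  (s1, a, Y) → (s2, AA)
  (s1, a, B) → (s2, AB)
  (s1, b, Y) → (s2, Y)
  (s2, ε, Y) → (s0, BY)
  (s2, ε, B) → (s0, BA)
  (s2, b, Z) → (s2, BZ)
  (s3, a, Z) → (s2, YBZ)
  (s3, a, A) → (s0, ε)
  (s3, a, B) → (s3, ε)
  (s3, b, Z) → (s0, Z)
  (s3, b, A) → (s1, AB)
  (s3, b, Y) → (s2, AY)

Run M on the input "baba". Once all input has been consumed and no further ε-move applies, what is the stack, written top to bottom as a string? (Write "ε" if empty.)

(s0, baba, Z) ⊢ (s1, aba, AZ) ⊢ (s2, ba, YAZ) ⊢ (s0, ba, BYAZ) ⊢ (s1, a, YAZ) ⊢ (s2, ε, AAAZ)
All input consumed in state s2 with stack AAAZ.

AAAZ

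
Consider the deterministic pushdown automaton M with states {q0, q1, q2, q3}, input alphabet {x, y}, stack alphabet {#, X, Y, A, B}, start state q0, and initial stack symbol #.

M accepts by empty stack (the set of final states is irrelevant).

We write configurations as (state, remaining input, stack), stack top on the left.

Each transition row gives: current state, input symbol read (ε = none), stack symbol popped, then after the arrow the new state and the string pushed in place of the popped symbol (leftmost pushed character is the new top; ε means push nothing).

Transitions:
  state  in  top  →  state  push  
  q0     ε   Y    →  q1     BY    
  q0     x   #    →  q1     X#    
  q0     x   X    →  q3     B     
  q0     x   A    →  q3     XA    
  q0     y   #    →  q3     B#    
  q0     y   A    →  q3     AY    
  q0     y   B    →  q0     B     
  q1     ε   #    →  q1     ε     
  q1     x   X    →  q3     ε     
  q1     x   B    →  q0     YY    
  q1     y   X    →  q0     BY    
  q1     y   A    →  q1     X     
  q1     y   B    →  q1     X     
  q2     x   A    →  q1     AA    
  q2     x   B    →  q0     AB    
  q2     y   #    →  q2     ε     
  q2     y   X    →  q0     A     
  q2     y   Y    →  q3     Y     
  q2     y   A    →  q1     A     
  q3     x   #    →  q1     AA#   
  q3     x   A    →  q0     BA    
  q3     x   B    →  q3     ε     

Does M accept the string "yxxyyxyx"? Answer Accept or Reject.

Reject

(q0, yxxyyxyx, #) ⊢ (q3, xxyyxyx, B#) ⊢ (q3, xyyxyx, #) ⊢ (q1, yyxyx, AA#) ⊢ (q1, yxyx, XA#) ⊢ (q0, xyx, BYA#)
No transition applies at (q0, xyx, BYA#); input not fully consumed.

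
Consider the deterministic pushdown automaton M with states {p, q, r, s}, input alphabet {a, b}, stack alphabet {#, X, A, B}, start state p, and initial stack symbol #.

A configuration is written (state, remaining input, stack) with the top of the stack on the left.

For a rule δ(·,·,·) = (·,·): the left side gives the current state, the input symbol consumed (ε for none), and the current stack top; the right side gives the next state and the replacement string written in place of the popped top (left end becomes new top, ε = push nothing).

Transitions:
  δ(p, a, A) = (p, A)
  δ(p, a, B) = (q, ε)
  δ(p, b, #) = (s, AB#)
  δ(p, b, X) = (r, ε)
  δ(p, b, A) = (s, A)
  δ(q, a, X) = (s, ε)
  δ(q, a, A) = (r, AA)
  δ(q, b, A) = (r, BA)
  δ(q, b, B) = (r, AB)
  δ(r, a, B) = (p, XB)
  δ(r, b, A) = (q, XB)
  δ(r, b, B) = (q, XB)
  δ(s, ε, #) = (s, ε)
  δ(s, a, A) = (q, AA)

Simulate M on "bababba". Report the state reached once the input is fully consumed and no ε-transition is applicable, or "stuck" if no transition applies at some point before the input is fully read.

(p, bababba, #) ⊢ (s, ababba, AB#) ⊢ (q, babba, AAB#) ⊢ (r, abba, BAAB#) ⊢ (p, bba, XBAAB#) ⊢ (r, ba, BAAB#) ⊢ (q, a, XBAAB#) ⊢ (s, ε, BAAB#)
All input consumed; M is in state s.

s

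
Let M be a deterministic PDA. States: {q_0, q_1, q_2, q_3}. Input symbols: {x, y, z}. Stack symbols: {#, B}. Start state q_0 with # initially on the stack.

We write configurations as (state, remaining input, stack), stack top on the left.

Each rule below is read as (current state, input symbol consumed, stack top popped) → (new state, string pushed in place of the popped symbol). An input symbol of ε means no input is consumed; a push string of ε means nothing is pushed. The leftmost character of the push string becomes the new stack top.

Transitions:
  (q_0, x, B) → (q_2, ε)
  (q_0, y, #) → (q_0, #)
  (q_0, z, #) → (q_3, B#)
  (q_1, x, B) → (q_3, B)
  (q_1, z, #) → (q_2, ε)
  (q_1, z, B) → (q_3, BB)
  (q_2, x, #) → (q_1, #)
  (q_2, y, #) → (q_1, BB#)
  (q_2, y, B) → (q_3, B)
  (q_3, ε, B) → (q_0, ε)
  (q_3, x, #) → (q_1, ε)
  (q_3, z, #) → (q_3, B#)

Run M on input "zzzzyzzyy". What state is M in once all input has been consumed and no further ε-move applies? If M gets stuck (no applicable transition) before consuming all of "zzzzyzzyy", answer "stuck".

(q_0, zzzzyzzyy, #) ⊢ (q_3, zzzyzzyy, B#) ⊢ (q_0, zzzyzzyy, #) ⊢ (q_3, zzyzzyy, B#) ⊢ (q_0, zzyzzyy, #) ⊢ (q_3, zyzzyy, B#) ⊢ (q_0, zyzzyy, #) ⊢ (q_3, yzzyy, B#) ⊢ (q_0, yzzyy, #) ⊢ (q_0, zzyy, #) ⊢ (q_3, zyy, B#) ⊢ (q_0, zyy, #) ⊢ (q_3, yy, B#) ⊢ (q_0, yy, #) ⊢ (q_0, y, #) ⊢ (q_0, ε, #)
All input consumed; M is in state q_0.

q_0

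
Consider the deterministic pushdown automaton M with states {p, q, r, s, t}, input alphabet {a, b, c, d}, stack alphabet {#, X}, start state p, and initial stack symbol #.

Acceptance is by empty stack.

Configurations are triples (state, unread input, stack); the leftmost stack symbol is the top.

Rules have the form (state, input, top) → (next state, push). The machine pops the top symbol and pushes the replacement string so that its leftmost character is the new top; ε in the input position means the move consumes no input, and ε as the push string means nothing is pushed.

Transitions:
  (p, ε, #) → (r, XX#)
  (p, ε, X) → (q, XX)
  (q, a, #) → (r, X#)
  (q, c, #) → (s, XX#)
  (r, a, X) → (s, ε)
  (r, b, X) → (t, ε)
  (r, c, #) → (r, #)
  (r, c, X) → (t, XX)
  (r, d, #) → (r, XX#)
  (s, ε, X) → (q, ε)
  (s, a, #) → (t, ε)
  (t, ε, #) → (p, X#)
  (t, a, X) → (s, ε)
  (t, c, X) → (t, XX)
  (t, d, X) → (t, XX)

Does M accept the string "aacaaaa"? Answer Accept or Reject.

Accept

(p, aacaaaa, #) ⊢ (r, aacaaaa, XX#) ⊢ (s, acaaaa, X#) ⊢ (q, acaaaa, #) ⊢ (r, caaaa, X#) ⊢ (t, aaaa, XX#) ⊢ (s, aaa, X#) ⊢ (q, aaa, #) ⊢ (r, aa, X#) ⊢ (s, a, #) ⊢ (t, ε, ε)
All input consumed and the stack is empty.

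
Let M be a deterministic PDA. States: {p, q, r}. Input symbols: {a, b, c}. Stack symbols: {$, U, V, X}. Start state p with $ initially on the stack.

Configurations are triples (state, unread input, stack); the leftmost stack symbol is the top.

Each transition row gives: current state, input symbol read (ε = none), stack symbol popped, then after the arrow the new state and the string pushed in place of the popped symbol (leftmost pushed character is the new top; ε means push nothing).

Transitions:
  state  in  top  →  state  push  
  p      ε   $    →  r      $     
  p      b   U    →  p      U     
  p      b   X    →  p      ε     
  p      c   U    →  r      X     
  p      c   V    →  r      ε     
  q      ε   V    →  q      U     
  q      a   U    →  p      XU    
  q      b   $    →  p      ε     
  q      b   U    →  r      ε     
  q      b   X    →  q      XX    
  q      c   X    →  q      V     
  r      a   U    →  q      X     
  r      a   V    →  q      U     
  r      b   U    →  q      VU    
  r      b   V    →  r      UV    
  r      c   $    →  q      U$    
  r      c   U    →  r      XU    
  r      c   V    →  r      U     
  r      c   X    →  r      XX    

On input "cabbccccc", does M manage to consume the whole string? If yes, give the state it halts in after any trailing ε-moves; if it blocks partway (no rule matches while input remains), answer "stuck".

(p, cabbccccc, $)
  ε-move, top $: go to r, push $ → (r, cabbccccc, $)
  read c, top $: go to q, push U$ → (q, abbccccc, U$)
  read a, top U: go to p, push XU → (p, bbccccc, XU$)
  read b, top X: go to p, push ε → (p, bccccc, U$)
  read b, top U: go to p, push U → (p, ccccc, U$)
  read c, top U: go to r, push X → (r, cccc, X$)
  read c, top X: go to r, push XX → (r, ccc, XX$)
  read c, top X: go to r, push XX → (r, cc, XXX$)
  read c, top X: go to r, push XX → (r, c, XXXX$)
  read c, top X: go to r, push XX → (r, ε, XXXXX$)
All input consumed; M is in state r.

r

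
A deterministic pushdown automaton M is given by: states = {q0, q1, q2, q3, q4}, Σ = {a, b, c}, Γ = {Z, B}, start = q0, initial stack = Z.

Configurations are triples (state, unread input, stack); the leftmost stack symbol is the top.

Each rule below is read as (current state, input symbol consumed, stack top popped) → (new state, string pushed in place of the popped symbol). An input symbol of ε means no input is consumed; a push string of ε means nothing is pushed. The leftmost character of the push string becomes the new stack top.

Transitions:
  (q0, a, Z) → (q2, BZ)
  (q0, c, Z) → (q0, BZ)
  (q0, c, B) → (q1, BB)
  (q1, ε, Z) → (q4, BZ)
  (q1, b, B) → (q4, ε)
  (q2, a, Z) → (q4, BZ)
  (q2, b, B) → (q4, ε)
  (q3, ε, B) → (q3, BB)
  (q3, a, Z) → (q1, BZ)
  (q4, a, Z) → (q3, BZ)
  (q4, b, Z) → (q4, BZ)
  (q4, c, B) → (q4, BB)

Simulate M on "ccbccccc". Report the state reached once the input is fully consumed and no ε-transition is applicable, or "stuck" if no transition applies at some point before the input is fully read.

q4

(q0, ccbccccc, Z) ⊢ (q0, cbccccc, BZ) ⊢ (q1, bccccc, BBZ) ⊢ (q4, ccccc, BZ) ⊢ (q4, cccc, BBZ) ⊢ (q4, ccc, BBBZ) ⊢ (q4, cc, BBBBZ) ⊢ (q4, c, BBBBBZ) ⊢ (q4, ε, BBBBBBZ)
All input consumed; M is in state q4.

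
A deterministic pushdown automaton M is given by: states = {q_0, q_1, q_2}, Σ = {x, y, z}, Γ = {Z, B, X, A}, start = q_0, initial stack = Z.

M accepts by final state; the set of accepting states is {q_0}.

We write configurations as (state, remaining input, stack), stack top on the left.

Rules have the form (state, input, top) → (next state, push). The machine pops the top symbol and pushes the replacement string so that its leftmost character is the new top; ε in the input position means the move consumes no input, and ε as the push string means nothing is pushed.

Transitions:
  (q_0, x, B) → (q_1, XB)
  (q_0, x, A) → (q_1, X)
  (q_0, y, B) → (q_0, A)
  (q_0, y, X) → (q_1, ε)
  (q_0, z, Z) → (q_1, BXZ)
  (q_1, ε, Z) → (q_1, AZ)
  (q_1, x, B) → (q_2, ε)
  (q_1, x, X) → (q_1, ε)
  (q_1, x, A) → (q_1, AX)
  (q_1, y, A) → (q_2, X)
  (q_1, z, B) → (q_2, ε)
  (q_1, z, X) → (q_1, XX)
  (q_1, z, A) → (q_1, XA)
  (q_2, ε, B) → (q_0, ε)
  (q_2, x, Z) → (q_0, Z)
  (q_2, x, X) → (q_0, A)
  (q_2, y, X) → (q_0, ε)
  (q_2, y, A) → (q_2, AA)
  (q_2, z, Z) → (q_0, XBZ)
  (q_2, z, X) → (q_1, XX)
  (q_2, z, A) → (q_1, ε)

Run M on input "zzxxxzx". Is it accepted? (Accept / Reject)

(q_0, zzxxxzx, Z)
  read z, top Z: go to q_1, push BXZ → (q_1, zxxxzx, BXZ)
  read z, top B: go to q_2, push ε → (q_2, xxxzx, XZ)
  read x, top X: go to q_0, push A → (q_0, xxzx, AZ)
  read x, top A: go to q_1, push X → (q_1, xzx, XZ)
  read x, top X: go to q_1, push ε → (q_1, zx, Z)
  ε-move, top Z: go to q_1, push AZ → (q_1, zx, AZ)
  read z, top A: go to q_1, push XA → (q_1, x, XAZ)
  read x, top X: go to q_1, push ε → (q_1, ε, AZ)
All input consumed; state q_1 ∉ F and no further ε-move applies.

Reject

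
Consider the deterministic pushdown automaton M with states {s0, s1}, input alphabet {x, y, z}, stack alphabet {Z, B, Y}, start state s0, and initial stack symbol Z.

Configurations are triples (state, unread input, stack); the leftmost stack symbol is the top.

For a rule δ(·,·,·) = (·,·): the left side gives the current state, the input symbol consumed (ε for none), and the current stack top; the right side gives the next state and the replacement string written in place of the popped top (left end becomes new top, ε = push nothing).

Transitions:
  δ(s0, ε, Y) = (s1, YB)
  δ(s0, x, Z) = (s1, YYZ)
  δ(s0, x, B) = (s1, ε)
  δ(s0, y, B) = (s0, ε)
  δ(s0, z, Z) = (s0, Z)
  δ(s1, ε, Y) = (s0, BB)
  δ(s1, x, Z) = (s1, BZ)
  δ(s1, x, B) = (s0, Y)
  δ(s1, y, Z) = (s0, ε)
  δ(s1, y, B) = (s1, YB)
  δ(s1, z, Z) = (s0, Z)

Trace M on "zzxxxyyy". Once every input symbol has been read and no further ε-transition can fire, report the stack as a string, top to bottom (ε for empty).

BBBZ

(s0, zzxxxyyy, Z)
  read z, top Z: go to s0, push Z → (s0, zxxxyyy, Z)
  read z, top Z: go to s0, push Z → (s0, xxxyyy, Z)
  read x, top Z: go to s1, push YYZ → (s1, xxyyy, YYZ)
  ε-move, top Y: go to s0, push BB → (s0, xxyyy, BBYZ)
  read x, top B: go to s1, push ε → (s1, xyyy, BYZ)
  read x, top B: go to s0, push Y → (s0, yyy, YYZ)
  ε-move, top Y: go to s1, push YB → (s1, yyy, YBYZ)
  ε-move, top Y: go to s0, push BB → (s0, yyy, BBBYZ)
  read y, top B: go to s0, push ε → (s0, yy, BBYZ)
  read y, top B: go to s0, push ε → (s0, y, BYZ)
  read y, top B: go to s0, push ε → (s0, ε, YZ)
  ε-move, top Y: go to s1, push YB → (s1, ε, YBZ)
  ε-move, top Y: go to s0, push BB → (s0, ε, BBBZ)
All input consumed in state s0 with stack BBBZ.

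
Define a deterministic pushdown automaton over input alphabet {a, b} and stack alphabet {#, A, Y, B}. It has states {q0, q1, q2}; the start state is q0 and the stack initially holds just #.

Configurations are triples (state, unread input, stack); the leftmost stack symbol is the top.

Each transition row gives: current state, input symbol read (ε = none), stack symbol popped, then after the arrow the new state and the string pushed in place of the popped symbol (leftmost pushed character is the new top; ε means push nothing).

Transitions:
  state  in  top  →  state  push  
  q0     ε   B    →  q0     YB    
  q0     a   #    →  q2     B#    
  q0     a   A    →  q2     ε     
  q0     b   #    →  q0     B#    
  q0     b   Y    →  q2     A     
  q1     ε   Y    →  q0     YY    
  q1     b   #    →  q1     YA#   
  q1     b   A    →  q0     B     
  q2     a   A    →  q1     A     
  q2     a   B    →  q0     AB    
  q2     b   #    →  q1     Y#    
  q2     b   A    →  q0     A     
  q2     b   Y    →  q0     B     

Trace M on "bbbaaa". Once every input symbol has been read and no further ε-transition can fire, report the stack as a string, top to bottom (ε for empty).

B#

(q0, bbbaaa, #) ⊢ (q0, bbaaa, B#) ⊢ (q0, bbaaa, YB#) ⊢ (q2, baaa, AB#) ⊢ (q0, aaa, AB#) ⊢ (q2, aa, B#) ⊢ (q0, a, AB#) ⊢ (q2, ε, B#)
All input consumed in state q2 with stack B#.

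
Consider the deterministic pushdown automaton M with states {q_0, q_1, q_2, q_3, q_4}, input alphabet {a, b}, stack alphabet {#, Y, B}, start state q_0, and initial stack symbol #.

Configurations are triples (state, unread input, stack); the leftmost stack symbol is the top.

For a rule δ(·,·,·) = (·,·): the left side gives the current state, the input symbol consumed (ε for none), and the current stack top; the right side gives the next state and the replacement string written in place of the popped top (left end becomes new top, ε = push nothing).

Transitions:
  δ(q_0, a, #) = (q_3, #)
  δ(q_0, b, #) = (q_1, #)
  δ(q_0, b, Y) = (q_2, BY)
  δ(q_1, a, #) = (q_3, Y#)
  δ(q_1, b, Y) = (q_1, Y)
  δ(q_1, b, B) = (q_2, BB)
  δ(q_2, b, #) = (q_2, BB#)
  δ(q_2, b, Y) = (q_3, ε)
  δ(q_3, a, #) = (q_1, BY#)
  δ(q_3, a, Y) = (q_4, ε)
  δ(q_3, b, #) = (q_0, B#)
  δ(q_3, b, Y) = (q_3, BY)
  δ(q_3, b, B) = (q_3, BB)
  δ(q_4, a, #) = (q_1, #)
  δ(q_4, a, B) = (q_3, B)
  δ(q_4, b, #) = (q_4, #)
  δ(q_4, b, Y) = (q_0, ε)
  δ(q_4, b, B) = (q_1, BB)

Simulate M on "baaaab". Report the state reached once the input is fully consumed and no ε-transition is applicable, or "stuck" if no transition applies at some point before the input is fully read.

q_3

(q_0, baaaab, #)
  read b, top #: go to q_1, push # → (q_1, aaaab, #)
  read a, top #: go to q_3, push Y# → (q_3, aaab, Y#)
  read a, top Y: go to q_4, push ε → (q_4, aab, #)
  read a, top #: go to q_1, push # → (q_1, ab, #)
  read a, top #: go to q_3, push Y# → (q_3, b, Y#)
  read b, top Y: go to q_3, push BY → (q_3, ε, BY#)
All input consumed; M is in state q_3.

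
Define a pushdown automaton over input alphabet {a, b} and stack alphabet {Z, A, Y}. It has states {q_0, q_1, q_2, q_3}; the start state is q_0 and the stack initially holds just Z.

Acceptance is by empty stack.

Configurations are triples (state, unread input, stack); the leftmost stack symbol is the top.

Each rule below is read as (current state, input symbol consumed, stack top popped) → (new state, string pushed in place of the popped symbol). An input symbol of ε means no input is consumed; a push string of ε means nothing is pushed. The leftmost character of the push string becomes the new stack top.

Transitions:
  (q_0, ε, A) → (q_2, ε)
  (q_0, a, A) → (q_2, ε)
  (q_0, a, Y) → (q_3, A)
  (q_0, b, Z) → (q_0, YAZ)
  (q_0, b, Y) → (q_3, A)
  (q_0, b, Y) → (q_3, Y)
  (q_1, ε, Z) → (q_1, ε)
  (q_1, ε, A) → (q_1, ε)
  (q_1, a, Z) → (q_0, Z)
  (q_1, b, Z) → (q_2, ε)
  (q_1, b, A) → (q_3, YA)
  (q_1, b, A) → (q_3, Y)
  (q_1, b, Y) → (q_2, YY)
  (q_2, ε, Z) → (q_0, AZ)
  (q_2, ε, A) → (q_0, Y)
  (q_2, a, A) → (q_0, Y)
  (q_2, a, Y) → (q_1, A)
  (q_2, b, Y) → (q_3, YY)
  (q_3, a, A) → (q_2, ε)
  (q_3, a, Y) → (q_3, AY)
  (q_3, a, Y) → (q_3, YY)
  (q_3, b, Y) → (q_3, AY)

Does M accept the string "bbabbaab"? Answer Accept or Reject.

One accepting computation: (q_0, bbabbaab, Z) ⊢ (q_0, babbaab, YAZ) ⊢ (q_3, abbaab, AAZ) ⊢ (q_2, bbaab, AZ) ⊢ (q_0, bbaab, YZ) ⊢ (q_3, baab, YZ) ⊢ (q_3, aab, AYZ) ⊢ (q_2, ab, YZ) ⊢ (q_1, b, AZ) ⊢ (q_1, b, Z) ⊢ (q_2, ε, ε)
All input consumed and the stack is empty.

Accept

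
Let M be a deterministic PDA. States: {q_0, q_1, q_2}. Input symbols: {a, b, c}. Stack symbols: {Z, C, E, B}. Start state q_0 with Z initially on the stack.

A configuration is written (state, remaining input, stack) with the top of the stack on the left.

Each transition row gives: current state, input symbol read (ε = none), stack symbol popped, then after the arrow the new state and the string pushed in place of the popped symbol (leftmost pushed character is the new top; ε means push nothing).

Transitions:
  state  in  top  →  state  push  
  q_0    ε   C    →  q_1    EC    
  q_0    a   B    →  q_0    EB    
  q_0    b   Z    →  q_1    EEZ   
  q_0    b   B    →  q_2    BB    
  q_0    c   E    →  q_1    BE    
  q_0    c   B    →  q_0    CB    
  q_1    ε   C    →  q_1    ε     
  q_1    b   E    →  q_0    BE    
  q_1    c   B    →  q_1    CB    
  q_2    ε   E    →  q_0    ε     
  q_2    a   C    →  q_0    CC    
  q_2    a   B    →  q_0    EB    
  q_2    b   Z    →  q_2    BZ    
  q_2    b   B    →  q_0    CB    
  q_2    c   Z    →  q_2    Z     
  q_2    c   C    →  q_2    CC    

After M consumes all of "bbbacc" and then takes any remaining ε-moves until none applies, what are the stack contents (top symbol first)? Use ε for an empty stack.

BEBBEEZ

(q_0, bbbacc, Z) ⊢ (q_1, bbacc, EEZ) ⊢ (q_0, bacc, BEEZ) ⊢ (q_2, acc, BBEEZ) ⊢ (q_0, cc, EBBEEZ) ⊢ (q_1, c, BEBBEEZ) ⊢ (q_1, ε, CBEBBEEZ) ⊢ (q_1, ε, BEBBEEZ)
All input consumed in state q_1 with stack BEBBEEZ.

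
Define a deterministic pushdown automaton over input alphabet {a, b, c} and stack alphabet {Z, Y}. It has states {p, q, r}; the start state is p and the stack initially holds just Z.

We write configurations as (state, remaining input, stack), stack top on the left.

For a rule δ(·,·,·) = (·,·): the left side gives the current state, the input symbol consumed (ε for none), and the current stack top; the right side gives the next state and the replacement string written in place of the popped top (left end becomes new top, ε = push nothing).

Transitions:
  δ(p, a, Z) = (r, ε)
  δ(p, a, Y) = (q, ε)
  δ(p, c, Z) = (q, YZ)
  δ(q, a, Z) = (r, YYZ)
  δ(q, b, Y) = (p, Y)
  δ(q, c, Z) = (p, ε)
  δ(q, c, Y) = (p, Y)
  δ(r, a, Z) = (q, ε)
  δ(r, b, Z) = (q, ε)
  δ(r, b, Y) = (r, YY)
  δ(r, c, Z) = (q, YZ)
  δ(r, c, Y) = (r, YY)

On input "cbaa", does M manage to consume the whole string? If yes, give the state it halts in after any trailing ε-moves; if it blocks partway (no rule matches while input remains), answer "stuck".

(p, cbaa, Z)
  read c, top Z: go to q, push YZ → (q, baa, YZ)
  read b, top Y: go to p, push Y → (p, aa, YZ)
  read a, top Y: go to q, push ε → (q, a, Z)
  read a, top Z: go to r, push YYZ → (r, ε, YYZ)
All input consumed; M is in state r.

r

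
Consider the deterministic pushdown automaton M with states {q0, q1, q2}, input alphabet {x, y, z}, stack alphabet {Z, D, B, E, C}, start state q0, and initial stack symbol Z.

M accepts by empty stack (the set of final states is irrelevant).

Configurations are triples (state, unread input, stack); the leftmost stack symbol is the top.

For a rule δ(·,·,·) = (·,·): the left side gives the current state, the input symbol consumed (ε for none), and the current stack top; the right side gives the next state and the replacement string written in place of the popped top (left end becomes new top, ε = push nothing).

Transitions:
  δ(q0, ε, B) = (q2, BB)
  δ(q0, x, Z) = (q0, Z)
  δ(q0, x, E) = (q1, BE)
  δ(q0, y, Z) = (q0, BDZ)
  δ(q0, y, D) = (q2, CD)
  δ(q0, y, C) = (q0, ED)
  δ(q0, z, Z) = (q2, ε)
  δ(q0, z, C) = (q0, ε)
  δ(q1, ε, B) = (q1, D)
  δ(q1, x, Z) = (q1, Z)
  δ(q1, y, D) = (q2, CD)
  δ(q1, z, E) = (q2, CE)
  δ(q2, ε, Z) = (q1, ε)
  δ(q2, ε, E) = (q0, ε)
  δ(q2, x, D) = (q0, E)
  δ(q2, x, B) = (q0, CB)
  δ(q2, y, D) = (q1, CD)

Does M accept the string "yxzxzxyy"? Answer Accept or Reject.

(q0, yxzxzxyy, Z) ⊢ (q0, xzxzxyy, BDZ) ⊢ (q2, xzxzxyy, BBDZ) ⊢ (q0, zxzxyy, CBBDZ) ⊢ (q0, xzxyy, BBDZ) ⊢ (q2, xzxyy, BBBDZ) ⊢ (q0, zxyy, CBBBDZ) ⊢ (q0, xyy, BBBDZ) ⊢ (q2, xyy, BBBBDZ) ⊢ (q0, yy, CBBBBDZ) ⊢ (q0, y, EDBBBBDZ)
No transition applies at (q0, y, EDBBBBDZ); input not fully consumed.

Reject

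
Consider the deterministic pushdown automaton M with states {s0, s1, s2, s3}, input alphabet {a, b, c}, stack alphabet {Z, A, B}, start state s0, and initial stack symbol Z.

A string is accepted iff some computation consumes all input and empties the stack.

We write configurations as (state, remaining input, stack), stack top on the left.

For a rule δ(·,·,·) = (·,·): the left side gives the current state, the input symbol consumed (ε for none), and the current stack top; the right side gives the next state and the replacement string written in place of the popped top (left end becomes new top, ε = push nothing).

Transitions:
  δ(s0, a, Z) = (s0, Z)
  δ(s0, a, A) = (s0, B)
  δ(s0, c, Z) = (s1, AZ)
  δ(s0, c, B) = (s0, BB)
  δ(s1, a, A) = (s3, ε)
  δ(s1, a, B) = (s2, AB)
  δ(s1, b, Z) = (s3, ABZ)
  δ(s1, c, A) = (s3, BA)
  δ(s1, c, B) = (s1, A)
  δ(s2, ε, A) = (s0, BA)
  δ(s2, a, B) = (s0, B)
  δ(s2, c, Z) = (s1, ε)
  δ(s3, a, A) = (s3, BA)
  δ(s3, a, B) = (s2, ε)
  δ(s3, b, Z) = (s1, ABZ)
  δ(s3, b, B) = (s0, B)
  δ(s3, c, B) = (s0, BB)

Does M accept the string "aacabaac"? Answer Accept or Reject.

(s0, aacabaac, Z) ⊢ (s0, acabaac, Z) ⊢ (s0, cabaac, Z) ⊢ (s1, abaac, AZ) ⊢ (s3, baac, Z) ⊢ (s1, aac, ABZ) ⊢ (s3, ac, BZ) ⊢ (s2, c, Z) ⊢ (s1, ε, ε)
All input consumed and the stack is empty.

Accept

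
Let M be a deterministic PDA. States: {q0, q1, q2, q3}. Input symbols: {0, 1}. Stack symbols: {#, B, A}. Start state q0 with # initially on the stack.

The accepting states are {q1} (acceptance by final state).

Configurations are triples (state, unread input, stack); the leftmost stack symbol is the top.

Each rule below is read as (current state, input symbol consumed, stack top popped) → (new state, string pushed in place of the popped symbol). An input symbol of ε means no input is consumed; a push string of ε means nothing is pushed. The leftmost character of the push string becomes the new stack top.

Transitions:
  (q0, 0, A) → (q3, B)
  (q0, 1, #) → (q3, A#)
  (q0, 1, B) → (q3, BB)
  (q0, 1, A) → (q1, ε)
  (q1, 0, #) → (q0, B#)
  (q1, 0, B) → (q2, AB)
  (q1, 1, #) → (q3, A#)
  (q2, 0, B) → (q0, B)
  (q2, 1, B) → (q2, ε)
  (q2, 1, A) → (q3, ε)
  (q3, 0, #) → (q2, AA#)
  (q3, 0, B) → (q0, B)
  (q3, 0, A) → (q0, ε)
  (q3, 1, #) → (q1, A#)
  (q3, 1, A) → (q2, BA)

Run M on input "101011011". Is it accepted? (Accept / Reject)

Reject

(q0, 101011011, #)
  read 1, top #: go to q3, push A# → (q3, 01011011, A#)
  read 0, top A: go to q0, push ε → (q0, 1011011, #)
  read 1, top #: go to q3, push A# → (q3, 011011, A#)
  read 0, top A: go to q0, push ε → (q0, 11011, #)
  read 1, top #: go to q3, push A# → (q3, 1011, A#)
  read 1, top A: go to q2, push BA → (q2, 011, BA#)
  read 0, top B: go to q0, push B → (q0, 11, BA#)
  read 1, top B: go to q3, push BB → (q3, 1, BBA#)
No transition applies at (q3, 1, BBA#); input not fully consumed.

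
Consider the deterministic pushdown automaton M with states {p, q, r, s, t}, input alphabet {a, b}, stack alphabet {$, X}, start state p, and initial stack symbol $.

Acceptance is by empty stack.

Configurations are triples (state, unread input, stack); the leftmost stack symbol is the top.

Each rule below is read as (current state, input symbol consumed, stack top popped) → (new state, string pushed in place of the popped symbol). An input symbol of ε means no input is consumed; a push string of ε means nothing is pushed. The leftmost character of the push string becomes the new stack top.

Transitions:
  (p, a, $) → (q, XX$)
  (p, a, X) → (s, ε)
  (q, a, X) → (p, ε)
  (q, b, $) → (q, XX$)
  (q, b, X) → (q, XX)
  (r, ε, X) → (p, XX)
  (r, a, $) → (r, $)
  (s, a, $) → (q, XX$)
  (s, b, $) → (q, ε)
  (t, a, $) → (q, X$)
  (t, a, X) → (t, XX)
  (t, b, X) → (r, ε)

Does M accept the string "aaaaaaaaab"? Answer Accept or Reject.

Accept

(p, aaaaaaaaab, $)
  read a, top $: go to q, push XX$ → (q, aaaaaaaab, XX$)
  read a, top X: go to p, push ε → (p, aaaaaaab, X$)
  read a, top X: go to s, push ε → (s, aaaaaab, $)
  read a, top $: go to q, push XX$ → (q, aaaaab, XX$)
  read a, top X: go to p, push ε → (p, aaaab, X$)
  read a, top X: go to s, push ε → (s, aaab, $)
  read a, top $: go to q, push XX$ → (q, aab, XX$)
  read a, top X: go to p, push ε → (p, ab, X$)
  read a, top X: go to s, push ε → (s, b, $)
  read b, top $: go to q, push ε → (q, ε, ε)
All input consumed and the stack is empty.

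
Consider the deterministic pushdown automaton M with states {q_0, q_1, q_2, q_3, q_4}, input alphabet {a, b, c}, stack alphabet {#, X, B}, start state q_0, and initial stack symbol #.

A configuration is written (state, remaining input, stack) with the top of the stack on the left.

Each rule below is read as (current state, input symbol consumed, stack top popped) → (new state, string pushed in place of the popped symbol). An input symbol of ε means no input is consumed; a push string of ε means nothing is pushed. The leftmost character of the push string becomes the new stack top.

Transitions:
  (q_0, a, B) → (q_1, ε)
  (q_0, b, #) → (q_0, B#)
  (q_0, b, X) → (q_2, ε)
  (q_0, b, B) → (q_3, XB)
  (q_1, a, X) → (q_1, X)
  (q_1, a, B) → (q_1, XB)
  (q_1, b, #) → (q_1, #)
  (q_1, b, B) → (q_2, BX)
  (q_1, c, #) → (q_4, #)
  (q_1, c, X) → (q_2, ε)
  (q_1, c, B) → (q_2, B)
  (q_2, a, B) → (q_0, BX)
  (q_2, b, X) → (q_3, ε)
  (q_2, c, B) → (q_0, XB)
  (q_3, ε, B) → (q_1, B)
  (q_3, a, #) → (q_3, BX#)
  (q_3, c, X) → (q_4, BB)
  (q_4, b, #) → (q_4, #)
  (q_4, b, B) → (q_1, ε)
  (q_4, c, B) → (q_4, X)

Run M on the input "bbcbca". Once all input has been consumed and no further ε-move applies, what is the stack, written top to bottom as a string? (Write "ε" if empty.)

(q_0, bbcbca, #)
  read b, top #: go to q_0, push B# → (q_0, bcbca, B#)
  read b, top B: go to q_3, push XB → (q_3, cbca, XB#)
  read c, top X: go to q_4, push BB → (q_4, bca, BBB#)
  read b, top B: go to q_1, push ε → (q_1, ca, BB#)
  read c, top B: go to q_2, push B → (q_2, a, BB#)
  read a, top B: go to q_0, push BX → (q_0, ε, BXB#)
All input consumed in state q_0 with stack BXB#.

BXB#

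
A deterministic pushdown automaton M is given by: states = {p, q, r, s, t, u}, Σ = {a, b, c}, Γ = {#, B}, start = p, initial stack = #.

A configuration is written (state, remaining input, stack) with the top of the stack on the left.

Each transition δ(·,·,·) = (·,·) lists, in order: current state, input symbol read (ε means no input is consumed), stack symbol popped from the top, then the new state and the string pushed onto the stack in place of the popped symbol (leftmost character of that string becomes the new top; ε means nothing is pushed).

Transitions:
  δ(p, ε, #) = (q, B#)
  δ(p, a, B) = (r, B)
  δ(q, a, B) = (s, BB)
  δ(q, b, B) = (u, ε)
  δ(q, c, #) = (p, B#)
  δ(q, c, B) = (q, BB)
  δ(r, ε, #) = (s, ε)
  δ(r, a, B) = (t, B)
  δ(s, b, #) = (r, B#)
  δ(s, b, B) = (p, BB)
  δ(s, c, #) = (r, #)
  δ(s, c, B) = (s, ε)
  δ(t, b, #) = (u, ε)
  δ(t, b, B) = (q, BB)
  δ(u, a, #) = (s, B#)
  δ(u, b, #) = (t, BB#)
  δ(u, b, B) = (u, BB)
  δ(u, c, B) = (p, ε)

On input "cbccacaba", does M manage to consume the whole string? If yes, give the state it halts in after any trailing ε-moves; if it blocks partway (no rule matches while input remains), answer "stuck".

(p, cbccacaba, #)
  ε-move, top #: go to q, push B# → (q, cbccacaba, B#)
  read c, top B: go to q, push BB → (q, bccacaba, BB#)
  read b, top B: go to u, push ε → (u, ccacaba, B#)
  read c, top B: go to p, push ε → (p, cacaba, #)
  ε-move, top #: go to q, push B# → (q, cacaba, B#)
  read c, top B: go to q, push BB → (q, acaba, BB#)
  read a, top B: go to s, push BB → (s, caba, BBB#)
  read c, top B: go to s, push ε → (s, aba, BB#)
No transition for (s, a, top B); M blocks with input aba remaining.

stuck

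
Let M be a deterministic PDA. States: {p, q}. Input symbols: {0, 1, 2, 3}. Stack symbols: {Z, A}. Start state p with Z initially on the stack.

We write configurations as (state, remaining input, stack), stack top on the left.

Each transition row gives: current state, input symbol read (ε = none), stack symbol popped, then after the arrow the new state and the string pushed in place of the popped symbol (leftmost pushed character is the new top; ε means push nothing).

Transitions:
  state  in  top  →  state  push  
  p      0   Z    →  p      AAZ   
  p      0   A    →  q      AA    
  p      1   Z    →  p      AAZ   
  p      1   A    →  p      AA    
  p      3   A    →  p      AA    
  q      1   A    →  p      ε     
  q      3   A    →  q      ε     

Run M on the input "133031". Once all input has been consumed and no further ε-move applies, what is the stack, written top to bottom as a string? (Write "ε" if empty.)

(p, 133031, Z)
  read 1, top Z: go to p, push AAZ → (p, 33031, AAZ)
  read 3, top A: go to p, push AA → (p, 3031, AAAZ)
  read 3, top A: go to p, push AA → (p, 031, AAAAZ)
  read 0, top A: go to q, push AA → (q, 31, AAAAAZ)
  read 3, top A: go to q, push ε → (q, 1, AAAAZ)
  read 1, top A: go to p, push ε → (p, ε, AAAZ)
All input consumed in state p with stack AAAZ.

AAAZ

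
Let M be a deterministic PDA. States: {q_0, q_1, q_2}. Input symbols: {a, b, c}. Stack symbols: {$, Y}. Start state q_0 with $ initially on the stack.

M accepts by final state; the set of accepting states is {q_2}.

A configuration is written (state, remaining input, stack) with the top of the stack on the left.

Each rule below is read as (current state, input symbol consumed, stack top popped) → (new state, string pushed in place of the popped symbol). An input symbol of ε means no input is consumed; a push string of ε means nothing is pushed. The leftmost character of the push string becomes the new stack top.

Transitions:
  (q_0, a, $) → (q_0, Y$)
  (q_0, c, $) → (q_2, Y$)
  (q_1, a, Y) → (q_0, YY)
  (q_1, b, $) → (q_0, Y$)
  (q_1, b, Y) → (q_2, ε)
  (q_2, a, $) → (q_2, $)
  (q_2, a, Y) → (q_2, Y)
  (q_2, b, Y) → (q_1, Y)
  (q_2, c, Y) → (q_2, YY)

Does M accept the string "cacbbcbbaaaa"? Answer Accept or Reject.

Accept

(q_0, cacbbcbbaaaa, $)
  read c, top $: go to q_2, push Y$ → (q_2, acbbcbbaaaa, Y$)
  read a, top Y: go to q_2, push Y → (q_2, cbbcbbaaaa, Y$)
  read c, top Y: go to q_2, push YY → (q_2, bbcbbaaaa, YY$)
  read b, top Y: go to q_1, push Y → (q_1, bcbbaaaa, YY$)
  read b, top Y: go to q_2, push ε → (q_2, cbbaaaa, Y$)
  read c, top Y: go to q_2, push YY → (q_2, bbaaaa, YY$)
  read b, top Y: go to q_1, push Y → (q_1, baaaa, YY$)
  read b, top Y: go to q_2, push ε → (q_2, aaaa, Y$)
  read a, top Y: go to q_2, push Y → (q_2, aaa, Y$)
  read a, top Y: go to q_2, push Y → (q_2, aa, Y$)
  read a, top Y: go to q_2, push Y → (q_2, a, Y$)
  read a, top Y: go to q_2, push Y → (q_2, ε, Y$)
All input consumed; state q_2 ∈ F.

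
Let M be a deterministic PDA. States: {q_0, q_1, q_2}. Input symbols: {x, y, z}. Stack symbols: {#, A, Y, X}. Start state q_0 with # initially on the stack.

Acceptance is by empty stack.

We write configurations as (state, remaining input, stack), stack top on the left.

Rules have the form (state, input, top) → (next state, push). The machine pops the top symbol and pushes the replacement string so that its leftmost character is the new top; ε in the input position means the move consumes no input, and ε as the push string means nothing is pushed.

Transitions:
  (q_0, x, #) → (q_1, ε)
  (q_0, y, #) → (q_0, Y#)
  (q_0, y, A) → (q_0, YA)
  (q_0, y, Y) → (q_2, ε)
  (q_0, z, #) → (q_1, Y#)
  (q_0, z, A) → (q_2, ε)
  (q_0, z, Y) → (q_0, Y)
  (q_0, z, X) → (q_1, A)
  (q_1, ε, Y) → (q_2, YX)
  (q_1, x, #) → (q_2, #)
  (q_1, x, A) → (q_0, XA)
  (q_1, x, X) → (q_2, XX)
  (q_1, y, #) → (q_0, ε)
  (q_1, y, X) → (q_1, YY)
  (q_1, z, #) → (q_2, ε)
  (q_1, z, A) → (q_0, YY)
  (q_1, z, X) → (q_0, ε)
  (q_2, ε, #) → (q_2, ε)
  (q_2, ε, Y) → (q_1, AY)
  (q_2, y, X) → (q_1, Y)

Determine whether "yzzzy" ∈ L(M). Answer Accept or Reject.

Accept

(q_0, yzzzy, #) ⊢ (q_0, zzzy, Y#) ⊢ (q_0, zzy, Y#) ⊢ (q_0, zy, Y#) ⊢ (q_0, y, Y#) ⊢ (q_2, ε, #) ⊢ (q_2, ε, ε)
All input consumed and the stack is empty.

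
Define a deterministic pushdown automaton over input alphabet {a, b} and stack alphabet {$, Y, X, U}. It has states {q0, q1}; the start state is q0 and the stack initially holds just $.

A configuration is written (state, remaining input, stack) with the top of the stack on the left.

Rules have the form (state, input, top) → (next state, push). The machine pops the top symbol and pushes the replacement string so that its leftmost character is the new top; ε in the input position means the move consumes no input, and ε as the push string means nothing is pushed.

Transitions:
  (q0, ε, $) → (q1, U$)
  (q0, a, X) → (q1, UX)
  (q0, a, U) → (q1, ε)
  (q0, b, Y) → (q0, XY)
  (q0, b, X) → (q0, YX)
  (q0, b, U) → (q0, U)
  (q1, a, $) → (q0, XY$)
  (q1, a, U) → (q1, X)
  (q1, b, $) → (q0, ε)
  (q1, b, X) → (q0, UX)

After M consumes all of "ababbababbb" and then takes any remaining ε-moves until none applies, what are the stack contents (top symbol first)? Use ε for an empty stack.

(q0, ababbababbb, $)
  ε-move, top $: go to q1, push U$ → (q1, ababbababbb, U$)
  read a, top U: go to q1, push X → (q1, babbababbb, X$)
  read b, top X: go to q0, push UX → (q0, abbababbb, UX$)
  read a, top U: go to q1, push ε → (q1, bbababbb, X$)
  read b, top X: go to q0, push UX → (q0, bababbb, UX$)
  read b, top U: go to q0, push U → (q0, ababbb, UX$)
  read a, top U: go to q1, push ε → (q1, babbb, X$)
  read b, top X: go to q0, push UX → (q0, abbb, UX$)
  read a, top U: go to q1, push ε → (q1, bbb, X$)
  read b, top X: go to q0, push UX → (q0, bb, UX$)
  read b, top U: go to q0, push U → (q0, b, UX$)
  read b, top U: go to q0, push U → (q0, ε, UX$)
All input consumed in state q0 with stack UX$.

UX$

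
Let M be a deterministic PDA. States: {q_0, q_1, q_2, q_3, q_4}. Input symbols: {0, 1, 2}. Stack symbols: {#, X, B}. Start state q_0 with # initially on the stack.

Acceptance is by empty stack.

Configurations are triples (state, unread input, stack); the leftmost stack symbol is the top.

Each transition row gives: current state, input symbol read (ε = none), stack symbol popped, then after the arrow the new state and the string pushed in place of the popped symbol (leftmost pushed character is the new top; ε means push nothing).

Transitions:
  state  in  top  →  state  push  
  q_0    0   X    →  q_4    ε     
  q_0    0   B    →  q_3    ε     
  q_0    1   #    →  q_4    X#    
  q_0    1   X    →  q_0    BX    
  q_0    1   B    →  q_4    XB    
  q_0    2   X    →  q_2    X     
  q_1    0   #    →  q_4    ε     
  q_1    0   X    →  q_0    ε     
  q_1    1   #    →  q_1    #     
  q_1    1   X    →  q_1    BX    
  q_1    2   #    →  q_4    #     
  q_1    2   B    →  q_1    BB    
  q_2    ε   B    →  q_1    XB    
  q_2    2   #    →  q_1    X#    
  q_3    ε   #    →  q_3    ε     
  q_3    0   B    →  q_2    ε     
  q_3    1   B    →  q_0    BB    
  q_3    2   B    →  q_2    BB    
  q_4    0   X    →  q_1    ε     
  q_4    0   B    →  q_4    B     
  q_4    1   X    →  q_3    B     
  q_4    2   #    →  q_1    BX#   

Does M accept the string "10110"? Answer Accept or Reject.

(q_0, 10110, #) ⊢ (q_4, 0110, X#) ⊢ (q_1, 110, #) ⊢ (q_1, 10, #) ⊢ (q_1, 0, #) ⊢ (q_4, ε, ε)
All input consumed and the stack is empty.

Accept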